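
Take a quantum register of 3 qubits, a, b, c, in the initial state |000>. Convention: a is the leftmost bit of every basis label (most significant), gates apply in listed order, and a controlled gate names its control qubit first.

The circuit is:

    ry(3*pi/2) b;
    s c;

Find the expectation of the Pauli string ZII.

In the final state, ZII has expectation 1.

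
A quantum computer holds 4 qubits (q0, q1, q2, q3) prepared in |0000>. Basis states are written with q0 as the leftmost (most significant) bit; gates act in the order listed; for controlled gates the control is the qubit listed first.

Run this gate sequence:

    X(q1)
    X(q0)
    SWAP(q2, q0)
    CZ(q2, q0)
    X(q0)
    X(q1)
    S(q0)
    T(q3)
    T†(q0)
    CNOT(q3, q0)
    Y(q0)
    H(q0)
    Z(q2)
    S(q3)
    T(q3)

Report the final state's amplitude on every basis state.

After the circuit, the state carries amplitude sqrt(2)*exp(3*I*pi/4)/2 on |0010>, sqrt(2)*exp(3*I*pi/4)/2 on |1010>, and 0 on every other basis state.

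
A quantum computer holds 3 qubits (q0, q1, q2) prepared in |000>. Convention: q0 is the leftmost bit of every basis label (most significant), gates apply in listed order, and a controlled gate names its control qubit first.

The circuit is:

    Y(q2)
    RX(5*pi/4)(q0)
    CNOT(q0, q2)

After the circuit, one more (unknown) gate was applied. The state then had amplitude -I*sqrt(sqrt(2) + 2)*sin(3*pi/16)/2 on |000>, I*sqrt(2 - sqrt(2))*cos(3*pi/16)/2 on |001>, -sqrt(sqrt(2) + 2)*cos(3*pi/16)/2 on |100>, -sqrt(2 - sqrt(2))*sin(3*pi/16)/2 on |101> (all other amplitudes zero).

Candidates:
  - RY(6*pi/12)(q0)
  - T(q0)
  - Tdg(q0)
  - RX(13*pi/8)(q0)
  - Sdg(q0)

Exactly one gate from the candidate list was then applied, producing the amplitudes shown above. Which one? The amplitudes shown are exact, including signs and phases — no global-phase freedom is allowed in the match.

The applied gate was RX(13*pi/8)(q0).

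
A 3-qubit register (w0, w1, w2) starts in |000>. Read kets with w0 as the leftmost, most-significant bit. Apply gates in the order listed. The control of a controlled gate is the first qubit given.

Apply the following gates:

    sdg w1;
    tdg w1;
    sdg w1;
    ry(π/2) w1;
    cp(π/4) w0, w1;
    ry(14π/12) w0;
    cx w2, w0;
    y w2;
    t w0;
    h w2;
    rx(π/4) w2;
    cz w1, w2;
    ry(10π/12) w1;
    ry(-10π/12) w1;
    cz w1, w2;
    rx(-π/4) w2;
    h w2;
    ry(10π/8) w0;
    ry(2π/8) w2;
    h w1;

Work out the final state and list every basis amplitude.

The final amplitudes are -sqrt(6)*I/8 - I/8 + exp(3*I*pi/4)/8 + sqrt(3)*exp(3*I*pi/4)/8 + sqrt(2)*I/8 + sqrt(3)*I/8 on |000>, -sqrt(6)*exp(3*I*pi/4)/8 - sqrt(3)*exp(3*I*pi/4)/8 - sqrt(2)*exp(3*I*pi/4)/8 - I/8 - exp(3*I*pi/4)/8 + sqrt(3)*I/8 on |001>, 0 on |010>, 0 on |011>, -sqrt(3)*exp(3*I*pi/4)/8 - I/8 - exp(3*I*pi/4)/8 + sqrt(2)*exp(3*I*pi/4)/8 + sqrt(6)*exp(3*I*pi/4)/8 + sqrt(3)*I/8 on |100>, -sqrt(6)*I/8 - sqrt(3)*I/8 - sqrt(3)*exp(3*I*pi/4)/8 - exp(3*I*pi/4)/8 + I/8 + sqrt(2)*I/8 on |101>, 0 on |110>, 0 on |111>.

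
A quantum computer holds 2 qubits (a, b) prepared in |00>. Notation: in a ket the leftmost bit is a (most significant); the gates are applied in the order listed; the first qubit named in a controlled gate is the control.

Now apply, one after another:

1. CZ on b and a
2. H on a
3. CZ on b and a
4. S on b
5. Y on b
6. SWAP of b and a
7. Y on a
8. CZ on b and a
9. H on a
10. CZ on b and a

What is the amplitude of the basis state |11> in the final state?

The amplitude on |11> is -1/2.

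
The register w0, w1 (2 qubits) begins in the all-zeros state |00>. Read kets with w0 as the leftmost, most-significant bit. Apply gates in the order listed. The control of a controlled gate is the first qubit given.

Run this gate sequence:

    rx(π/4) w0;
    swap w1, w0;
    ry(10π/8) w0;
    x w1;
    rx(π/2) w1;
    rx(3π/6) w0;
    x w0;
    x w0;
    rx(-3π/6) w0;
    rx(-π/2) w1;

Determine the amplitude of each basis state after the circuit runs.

The resulting statevector has amplitude I*(2 - sqrt(2))/4 on |00>, -sqrt(2)/4 on |01>, -sqrt(2)*I/4 on |10>, sqrt(2)/4 + 1/2 on |11>. Key observation: steps 5-10 multiply out to the identity, so the circuit reduces to the remaining gates.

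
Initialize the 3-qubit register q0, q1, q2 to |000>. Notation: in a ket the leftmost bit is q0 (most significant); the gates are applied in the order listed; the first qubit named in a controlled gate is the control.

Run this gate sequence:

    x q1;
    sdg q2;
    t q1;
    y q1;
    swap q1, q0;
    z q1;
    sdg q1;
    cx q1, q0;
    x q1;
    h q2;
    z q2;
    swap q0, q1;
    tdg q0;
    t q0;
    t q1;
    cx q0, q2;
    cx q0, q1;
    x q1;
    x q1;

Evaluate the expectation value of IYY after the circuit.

The observable IYY averages to 0.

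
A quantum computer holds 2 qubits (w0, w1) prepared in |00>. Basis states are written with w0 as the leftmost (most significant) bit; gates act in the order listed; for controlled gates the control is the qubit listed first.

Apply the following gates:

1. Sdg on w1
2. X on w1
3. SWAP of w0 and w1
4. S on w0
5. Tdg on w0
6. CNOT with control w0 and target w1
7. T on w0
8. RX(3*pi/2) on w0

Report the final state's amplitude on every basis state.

The resulting statevector has amplitude 0 on |00>, sqrt(2)/2 on |01>, 0 on |10>, -sqrt(2)*I/2 on |11>.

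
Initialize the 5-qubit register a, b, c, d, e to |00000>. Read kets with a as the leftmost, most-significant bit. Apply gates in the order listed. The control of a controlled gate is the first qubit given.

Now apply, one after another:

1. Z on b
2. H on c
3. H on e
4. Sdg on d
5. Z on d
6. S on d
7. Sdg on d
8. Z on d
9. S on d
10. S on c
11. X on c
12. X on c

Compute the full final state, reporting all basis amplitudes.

After the circuit, the state carries amplitude 1/2 on |00000>, 1/2 on |00001>, I/2 on |00100>, I/2 on |00101>, and 0 on every other basis state.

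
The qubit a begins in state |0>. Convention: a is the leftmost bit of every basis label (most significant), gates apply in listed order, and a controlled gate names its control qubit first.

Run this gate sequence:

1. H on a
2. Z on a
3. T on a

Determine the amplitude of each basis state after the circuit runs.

The resulting statevector has amplitude sqrt(2)/2 on |0>, -sqrt(2)*exp(I*pi/4)/2 on |1>.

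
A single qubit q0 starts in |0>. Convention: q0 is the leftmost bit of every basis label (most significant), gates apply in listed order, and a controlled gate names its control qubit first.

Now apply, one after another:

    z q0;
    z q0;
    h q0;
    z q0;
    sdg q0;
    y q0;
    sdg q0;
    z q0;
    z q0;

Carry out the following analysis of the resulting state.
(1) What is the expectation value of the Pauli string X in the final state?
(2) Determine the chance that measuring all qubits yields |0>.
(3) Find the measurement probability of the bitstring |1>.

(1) The expectation value of X is 1.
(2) The probability of measuring |0> is 1/2.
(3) A full measurement returns |1> with probability 1/2.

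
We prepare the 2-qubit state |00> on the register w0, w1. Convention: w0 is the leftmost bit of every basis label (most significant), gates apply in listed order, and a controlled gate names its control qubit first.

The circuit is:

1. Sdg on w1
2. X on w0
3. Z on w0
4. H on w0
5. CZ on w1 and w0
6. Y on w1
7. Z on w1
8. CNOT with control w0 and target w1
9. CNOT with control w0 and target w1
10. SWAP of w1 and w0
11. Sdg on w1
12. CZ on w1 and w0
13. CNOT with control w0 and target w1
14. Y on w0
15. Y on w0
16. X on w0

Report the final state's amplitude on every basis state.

After the circuit, the state carries amplitude sqrt(2)/2 on |00>, sqrt(2)*I/2 on |01>, 0 on |10>, 0 on |11>.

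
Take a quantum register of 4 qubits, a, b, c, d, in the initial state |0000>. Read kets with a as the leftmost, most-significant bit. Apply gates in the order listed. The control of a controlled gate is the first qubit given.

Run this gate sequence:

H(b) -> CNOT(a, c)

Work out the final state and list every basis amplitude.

The final amplitudes are sqrt(2)/2 on |0000>, sqrt(2)/2 on |0100>, and 0 on every other basis state.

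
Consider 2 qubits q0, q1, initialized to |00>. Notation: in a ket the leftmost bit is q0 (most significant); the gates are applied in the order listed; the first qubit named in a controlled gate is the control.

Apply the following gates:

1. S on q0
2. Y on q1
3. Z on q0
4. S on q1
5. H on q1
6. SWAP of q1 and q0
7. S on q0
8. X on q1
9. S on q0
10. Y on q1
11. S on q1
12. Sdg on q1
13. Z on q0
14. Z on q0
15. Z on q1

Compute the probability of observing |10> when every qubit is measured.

The probability of measuring |10> is 1/2.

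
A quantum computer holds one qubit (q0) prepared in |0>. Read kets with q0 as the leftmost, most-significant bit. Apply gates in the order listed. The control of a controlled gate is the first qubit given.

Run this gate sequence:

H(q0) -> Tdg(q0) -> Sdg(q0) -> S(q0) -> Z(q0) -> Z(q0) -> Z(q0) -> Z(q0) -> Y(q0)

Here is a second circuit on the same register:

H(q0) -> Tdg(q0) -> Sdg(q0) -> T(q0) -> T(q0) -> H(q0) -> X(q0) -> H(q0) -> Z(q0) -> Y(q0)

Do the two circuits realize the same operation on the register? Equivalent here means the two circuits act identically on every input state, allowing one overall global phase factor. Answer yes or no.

Yes: on every input state the two circuits agree up to one overall phase factor.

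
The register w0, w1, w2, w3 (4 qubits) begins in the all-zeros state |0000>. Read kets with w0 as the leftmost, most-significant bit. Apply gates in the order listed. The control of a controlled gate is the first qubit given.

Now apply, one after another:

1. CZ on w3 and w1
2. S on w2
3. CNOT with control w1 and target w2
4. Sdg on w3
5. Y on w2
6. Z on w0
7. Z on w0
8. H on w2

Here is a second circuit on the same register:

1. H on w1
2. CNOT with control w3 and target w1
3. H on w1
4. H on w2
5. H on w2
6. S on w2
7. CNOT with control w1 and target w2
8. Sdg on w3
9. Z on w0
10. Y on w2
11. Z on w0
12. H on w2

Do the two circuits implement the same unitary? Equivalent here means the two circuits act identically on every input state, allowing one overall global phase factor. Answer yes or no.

Yes: on every input state the two circuits agree up to one overall phase factor.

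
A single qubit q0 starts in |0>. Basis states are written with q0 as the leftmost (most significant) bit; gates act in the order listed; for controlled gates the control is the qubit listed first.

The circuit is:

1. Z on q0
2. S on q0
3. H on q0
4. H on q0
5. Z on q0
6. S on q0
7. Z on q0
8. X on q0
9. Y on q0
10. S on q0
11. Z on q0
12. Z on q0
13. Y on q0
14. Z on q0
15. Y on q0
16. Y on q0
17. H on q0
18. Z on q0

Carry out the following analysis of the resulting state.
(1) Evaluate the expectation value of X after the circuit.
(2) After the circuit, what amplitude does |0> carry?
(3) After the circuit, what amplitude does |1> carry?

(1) The observable X averages to 1.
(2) |0> carries amplitude -sqrt(2)/2 in the final state.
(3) |1> carries amplitude -sqrt(2)/2 in the final state.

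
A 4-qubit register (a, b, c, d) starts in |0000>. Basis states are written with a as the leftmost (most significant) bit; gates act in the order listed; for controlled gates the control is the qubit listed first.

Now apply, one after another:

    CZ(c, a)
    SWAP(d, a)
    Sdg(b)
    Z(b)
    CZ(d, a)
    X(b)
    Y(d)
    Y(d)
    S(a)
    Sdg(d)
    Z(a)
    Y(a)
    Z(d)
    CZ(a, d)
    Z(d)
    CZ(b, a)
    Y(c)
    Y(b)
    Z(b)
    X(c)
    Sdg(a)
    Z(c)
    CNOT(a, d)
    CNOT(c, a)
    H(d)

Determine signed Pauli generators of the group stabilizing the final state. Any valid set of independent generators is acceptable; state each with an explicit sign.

The final state is stabilized by the group generated by -IIIX, -ZIII, +IZII, +IIZI; other independent generating sets are equally valid.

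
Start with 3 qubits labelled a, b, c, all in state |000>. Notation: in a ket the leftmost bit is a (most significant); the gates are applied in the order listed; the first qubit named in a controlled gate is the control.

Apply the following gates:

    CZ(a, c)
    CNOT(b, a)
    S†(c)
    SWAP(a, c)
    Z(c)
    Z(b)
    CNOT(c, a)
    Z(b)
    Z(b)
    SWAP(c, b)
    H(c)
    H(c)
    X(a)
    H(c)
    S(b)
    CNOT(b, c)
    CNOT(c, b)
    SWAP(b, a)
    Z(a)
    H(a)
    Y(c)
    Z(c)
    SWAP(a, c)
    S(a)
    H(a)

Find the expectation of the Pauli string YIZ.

In the final state, YIZ has expectation 1.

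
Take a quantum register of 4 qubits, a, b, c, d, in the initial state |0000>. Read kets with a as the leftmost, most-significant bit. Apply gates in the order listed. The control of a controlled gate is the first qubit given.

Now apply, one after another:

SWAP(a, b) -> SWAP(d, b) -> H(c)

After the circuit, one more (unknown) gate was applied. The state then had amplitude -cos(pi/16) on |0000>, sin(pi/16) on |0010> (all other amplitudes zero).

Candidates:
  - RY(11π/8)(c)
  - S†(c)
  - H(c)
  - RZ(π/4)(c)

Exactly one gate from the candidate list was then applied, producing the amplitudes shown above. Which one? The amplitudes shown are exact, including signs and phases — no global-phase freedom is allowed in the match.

The unique candidate consistent with the amplitudes is RY(11π/8)(c).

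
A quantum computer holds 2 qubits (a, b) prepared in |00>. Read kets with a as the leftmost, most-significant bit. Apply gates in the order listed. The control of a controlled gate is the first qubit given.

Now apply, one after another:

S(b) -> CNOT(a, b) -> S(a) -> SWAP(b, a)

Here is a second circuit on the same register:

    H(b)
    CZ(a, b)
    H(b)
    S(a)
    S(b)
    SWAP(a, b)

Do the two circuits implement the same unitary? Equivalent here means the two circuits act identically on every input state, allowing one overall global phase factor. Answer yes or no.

No — the two circuits implement different unitaries, even allowing a global phase.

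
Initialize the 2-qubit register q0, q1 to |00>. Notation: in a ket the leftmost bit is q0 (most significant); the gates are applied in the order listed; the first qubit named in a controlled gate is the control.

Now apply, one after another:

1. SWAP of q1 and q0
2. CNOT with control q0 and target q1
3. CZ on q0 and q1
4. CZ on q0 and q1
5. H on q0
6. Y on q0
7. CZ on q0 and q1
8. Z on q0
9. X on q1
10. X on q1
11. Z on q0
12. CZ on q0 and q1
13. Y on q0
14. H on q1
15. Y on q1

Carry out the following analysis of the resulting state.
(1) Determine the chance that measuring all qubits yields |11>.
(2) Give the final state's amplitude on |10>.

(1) The probability of measuring |11> is 1/4.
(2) |10> carries amplitude -I/2 in the final state.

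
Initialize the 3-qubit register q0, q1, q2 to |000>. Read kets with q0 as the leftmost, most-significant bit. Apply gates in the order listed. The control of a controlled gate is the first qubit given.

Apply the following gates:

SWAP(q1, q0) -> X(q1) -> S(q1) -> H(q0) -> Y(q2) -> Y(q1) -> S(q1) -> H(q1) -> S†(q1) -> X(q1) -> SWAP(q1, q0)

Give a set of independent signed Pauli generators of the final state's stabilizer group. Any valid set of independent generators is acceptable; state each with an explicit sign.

The stabilizer group can be generated by +YII, +IXI, -IIZ, among other valid generating sets.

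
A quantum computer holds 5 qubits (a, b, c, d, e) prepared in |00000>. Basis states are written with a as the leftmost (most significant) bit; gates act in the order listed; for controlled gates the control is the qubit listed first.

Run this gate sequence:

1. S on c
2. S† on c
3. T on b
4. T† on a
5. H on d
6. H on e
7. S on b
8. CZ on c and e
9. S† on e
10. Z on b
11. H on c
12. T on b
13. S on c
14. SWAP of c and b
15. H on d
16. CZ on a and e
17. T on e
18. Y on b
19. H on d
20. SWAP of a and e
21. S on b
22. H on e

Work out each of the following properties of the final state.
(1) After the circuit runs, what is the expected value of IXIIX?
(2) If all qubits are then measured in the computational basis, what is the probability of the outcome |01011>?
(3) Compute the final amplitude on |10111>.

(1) In the final state, IXIIX has expectation -1. Key observation: the block from step 1 through step 2 cancels to the identity and can be dropped.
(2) Outcome |01011> occurs with probability 1/16.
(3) The amplitude on |10111> is 0.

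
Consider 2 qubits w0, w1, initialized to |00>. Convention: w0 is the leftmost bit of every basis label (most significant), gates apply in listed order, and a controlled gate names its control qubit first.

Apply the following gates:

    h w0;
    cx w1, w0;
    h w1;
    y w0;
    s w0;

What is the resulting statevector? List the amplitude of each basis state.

The final amplitudes are -I/2 on |00>, -I/2 on |01>, -1/2 on |10>, -1/2 on |11>.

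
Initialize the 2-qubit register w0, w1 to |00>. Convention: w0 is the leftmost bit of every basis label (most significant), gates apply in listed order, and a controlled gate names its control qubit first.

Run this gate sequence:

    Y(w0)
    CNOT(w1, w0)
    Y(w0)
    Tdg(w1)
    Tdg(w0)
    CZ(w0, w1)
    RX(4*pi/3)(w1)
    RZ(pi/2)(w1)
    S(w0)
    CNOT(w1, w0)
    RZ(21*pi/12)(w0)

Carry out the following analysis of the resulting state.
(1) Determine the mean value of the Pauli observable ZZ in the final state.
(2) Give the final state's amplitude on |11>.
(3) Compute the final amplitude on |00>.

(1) The expectation value of ZZ is 1.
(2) The final state's coefficient on |11> equals sqrt(3)*exp(5*I*pi/8)/2.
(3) The final state's coefficient on |00> equals -exp(7*I*pi/8)/2.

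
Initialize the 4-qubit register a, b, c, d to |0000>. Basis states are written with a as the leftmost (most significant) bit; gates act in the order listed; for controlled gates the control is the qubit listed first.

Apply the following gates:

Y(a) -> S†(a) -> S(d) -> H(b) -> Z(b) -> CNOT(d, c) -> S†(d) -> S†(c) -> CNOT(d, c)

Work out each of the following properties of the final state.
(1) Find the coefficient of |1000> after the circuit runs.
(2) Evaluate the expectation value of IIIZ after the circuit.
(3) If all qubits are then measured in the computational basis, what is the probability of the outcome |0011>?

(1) The amplitude on |1000> is sqrt(2)/2.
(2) The expectation value of IIIZ is 1.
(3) The probability of measuring |0011> is 0.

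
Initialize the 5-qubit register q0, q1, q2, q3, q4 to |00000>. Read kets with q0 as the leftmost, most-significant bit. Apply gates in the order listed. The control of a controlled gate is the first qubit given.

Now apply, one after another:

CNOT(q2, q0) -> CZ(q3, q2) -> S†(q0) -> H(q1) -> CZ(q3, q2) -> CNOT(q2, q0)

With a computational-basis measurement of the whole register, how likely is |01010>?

A full measurement returns |01010> with probability 0.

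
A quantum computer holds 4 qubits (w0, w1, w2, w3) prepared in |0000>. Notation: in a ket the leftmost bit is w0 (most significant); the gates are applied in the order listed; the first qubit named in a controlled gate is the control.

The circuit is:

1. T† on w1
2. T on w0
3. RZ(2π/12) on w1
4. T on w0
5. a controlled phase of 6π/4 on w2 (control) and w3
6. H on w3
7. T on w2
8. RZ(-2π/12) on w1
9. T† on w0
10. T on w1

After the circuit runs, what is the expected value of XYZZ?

The observable XYZZ averages to 0.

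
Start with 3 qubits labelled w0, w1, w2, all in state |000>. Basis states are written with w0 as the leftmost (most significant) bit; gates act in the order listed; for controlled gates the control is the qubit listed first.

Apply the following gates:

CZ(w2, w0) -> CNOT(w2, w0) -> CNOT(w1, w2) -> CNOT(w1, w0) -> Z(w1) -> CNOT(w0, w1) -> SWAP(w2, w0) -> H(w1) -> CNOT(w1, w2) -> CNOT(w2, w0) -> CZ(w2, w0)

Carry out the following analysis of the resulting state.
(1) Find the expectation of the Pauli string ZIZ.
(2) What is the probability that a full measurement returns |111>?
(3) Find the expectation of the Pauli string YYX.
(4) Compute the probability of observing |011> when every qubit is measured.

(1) The expectation value of ZIZ is 1.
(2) Outcome |111> occurs with probability 1/2.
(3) The expectation value of YYX is 1.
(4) Outcome |011> occurs with probability 0.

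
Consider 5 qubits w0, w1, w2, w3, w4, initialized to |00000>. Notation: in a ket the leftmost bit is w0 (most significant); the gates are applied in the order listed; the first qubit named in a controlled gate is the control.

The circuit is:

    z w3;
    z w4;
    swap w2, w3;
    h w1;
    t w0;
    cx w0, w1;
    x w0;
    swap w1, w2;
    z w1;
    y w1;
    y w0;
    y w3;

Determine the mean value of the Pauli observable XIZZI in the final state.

The expectation value of XIZZI is 0.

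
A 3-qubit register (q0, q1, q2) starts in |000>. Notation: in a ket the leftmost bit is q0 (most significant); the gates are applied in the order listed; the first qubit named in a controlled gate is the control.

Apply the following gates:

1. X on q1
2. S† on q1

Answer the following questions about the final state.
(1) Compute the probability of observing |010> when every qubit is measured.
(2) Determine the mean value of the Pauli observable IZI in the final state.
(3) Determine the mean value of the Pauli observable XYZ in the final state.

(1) A full measurement returns |010> with probability 1.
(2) The observable IZI averages to -1.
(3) The expectation value of XYZ is 0.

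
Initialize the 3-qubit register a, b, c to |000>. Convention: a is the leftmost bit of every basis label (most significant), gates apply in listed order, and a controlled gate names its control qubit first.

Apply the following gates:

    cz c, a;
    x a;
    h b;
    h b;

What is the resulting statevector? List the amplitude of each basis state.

The final amplitudes are 1 on |100>, and 0 on every other basis state. Key observation: the block from step 3 through step 4 cancels to the identity and can be dropped.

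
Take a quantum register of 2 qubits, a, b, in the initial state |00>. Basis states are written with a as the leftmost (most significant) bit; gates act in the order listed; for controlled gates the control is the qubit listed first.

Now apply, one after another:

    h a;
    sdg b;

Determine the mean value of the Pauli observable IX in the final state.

The observable IX averages to 0.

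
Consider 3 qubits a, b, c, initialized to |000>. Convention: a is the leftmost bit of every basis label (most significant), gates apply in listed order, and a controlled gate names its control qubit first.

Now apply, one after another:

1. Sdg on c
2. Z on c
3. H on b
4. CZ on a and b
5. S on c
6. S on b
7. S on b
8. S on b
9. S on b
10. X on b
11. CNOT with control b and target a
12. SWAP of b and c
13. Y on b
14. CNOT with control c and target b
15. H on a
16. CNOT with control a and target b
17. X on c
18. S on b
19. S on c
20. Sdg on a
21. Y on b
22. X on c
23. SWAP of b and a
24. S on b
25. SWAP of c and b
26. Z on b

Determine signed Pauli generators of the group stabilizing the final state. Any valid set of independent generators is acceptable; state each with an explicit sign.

One valid set of independent stabilizer generators is +XIY, -IXY, +ZZZ (any independent generating set of the same group is equally correct).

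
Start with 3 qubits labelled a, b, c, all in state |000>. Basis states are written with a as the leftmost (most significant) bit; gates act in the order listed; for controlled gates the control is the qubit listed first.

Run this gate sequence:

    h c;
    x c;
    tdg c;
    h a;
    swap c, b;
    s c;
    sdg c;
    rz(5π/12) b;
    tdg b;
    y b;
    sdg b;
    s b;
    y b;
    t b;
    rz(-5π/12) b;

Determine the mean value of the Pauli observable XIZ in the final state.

In the final state, XIZ has expectation 1.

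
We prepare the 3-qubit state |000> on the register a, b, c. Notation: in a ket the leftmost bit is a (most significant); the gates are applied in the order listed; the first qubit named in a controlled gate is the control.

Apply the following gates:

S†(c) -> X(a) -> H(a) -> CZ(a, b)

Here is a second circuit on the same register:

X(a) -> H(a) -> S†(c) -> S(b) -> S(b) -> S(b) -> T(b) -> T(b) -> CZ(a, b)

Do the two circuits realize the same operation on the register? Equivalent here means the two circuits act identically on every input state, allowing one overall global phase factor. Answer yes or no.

Yes: on every input state the two circuits agree up to one overall phase factor.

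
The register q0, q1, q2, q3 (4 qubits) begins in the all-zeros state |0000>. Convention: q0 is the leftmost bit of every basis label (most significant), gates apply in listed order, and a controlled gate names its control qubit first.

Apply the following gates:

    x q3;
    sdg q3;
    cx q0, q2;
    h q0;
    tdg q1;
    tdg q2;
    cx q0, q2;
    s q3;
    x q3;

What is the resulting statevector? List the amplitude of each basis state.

The final amplitudes are sqrt(2)/2 on |0000>, sqrt(2)/2 on |1010>, and 0 on every other basis state.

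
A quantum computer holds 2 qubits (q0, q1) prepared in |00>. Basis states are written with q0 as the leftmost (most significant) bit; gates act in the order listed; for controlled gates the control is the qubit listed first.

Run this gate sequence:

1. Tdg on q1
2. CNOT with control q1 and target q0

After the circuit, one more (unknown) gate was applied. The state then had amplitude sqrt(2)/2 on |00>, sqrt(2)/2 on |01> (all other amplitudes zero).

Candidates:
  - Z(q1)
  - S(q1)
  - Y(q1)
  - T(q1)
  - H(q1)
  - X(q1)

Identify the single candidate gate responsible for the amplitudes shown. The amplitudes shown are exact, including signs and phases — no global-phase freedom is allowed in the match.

The unique candidate consistent with the amplitudes is H(q1).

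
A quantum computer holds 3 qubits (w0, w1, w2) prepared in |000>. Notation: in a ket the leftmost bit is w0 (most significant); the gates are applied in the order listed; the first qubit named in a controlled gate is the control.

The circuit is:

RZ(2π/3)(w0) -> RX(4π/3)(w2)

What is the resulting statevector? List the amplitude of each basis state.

After the circuit, the state carries amplitude exp(2*I*pi/3)/2 on |000>, -sqrt(3)*exp(I*pi/6)/2 on |001>, and 0 on every other basis state.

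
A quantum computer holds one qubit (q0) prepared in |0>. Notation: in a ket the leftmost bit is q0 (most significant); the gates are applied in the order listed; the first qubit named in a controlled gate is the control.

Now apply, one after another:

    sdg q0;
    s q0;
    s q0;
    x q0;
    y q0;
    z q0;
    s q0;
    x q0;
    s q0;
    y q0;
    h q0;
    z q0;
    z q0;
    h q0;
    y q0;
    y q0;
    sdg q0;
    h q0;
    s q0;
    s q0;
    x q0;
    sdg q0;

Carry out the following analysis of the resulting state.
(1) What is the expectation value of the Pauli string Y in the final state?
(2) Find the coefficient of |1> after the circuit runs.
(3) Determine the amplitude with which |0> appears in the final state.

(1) The observable Y averages to 1. Key observation: gates 11-14 undo each other exactly, leaving only the rest of the circuit to track.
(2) The amplitude on |1> is -sqrt(2)/2.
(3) |0> carries amplitude sqrt(2)*I/2 in the final state.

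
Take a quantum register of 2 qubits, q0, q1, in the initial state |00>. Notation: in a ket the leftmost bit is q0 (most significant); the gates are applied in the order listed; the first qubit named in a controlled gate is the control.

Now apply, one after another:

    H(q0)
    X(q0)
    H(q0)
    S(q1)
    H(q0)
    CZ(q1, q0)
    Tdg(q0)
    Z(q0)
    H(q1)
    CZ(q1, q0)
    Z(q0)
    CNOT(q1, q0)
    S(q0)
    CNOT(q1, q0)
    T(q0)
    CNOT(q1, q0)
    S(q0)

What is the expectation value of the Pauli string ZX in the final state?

In the final state, ZX has expectation -1.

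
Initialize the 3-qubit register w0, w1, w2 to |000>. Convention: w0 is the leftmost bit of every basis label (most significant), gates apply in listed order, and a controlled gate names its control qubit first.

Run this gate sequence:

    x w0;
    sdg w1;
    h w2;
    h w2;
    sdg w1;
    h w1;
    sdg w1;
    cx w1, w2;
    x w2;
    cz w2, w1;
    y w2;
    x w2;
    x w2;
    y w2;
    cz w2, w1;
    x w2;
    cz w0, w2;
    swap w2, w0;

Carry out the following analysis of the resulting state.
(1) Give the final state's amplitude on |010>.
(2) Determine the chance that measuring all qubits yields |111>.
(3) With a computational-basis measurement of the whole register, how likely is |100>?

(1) The amplitude on |010> is 0. Key observation: the block from step 9 through step 16 cancels to the identity and can be dropped.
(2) Outcome |111> occurs with probability 1/2.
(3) A full measurement returns |100> with probability 0.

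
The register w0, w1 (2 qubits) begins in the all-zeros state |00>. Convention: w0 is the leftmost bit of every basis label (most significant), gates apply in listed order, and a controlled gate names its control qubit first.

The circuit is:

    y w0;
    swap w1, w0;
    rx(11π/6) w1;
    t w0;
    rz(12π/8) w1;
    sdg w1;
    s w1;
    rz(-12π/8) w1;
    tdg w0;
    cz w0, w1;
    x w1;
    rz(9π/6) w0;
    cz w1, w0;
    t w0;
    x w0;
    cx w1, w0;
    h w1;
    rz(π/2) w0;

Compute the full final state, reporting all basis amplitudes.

After the circuit, the state carries amplitude 1/4 - sqrt(3)/4 on |00>, -1/4 + sqrt(3)/4 on |01>, -sqrt(3)/4 - 1/4 on |10>, -sqrt(3)/4 - 1/4 on |11>.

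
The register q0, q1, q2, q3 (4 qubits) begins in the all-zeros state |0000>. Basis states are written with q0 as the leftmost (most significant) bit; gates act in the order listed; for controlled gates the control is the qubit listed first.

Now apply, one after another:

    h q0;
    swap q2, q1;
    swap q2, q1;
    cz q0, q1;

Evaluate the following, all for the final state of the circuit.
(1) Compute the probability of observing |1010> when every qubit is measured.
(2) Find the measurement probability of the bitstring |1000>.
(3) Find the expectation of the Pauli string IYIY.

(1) Outcome |1010> occurs with probability 0.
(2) Outcome |1000> occurs with probability 1/2.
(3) The expectation value of IYIY is 0.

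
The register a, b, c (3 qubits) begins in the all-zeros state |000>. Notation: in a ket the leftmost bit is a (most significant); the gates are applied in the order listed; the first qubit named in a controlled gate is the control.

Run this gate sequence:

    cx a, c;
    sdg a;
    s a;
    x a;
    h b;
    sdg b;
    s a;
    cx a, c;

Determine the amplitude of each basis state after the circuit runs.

The resulting statevector has amplitude sqrt(2)*I/2 on |101>, sqrt(2)/2 on |111>, and 0 on every other basis state.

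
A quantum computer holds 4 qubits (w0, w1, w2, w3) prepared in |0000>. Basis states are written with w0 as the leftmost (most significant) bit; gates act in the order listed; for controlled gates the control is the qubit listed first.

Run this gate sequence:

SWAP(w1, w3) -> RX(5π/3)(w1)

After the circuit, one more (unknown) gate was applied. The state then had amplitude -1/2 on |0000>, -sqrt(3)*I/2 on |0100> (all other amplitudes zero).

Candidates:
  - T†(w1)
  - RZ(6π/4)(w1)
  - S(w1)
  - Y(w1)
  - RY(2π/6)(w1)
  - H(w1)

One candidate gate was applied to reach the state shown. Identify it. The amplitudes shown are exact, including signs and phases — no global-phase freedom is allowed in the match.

The unique candidate consistent with the amplitudes is Y(w1).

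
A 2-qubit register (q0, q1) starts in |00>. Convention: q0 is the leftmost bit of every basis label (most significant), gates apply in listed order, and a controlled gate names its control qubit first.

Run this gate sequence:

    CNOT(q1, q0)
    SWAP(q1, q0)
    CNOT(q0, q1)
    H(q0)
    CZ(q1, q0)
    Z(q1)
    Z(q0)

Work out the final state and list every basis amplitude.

After the circuit, the state carries amplitude sqrt(2)/2 on |00>, 0 on |01>, -sqrt(2)/2 on |10>, 0 on |11>.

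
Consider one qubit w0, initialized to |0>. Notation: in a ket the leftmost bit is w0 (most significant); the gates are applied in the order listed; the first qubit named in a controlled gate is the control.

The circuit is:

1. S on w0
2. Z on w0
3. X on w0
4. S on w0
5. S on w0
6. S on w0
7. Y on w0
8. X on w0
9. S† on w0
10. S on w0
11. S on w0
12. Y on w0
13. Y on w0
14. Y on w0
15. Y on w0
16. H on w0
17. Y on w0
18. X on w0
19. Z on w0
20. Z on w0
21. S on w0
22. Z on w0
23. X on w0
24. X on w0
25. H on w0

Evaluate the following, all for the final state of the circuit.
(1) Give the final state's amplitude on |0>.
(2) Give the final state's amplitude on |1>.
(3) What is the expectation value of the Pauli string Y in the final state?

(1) The final state's coefficient on |0> equals 1/2 - I/2.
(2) The final state's coefficient on |1> equals 1/2 + I/2.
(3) The expectation value of Y is 1.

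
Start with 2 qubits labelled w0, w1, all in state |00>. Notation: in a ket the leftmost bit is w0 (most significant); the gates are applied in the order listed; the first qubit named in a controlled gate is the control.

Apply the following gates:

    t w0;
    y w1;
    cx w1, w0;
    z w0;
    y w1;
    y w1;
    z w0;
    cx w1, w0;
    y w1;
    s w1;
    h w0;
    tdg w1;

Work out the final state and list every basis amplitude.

The resulting statevector has amplitude sqrt(2)/2 on |00>, 0 on |01>, sqrt(2)/2 on |10>, 0 on |11>.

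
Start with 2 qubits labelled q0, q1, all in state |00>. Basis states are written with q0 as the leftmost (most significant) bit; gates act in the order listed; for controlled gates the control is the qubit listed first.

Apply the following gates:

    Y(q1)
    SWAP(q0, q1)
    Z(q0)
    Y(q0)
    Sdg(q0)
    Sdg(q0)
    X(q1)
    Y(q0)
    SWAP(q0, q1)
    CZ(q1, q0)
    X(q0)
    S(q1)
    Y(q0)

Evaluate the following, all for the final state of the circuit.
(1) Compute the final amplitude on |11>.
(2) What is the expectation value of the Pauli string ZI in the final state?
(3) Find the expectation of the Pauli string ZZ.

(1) The amplitude on |11> is -I.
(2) The expectation value of ZI is -1.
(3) In the final state, ZZ has expectation 1.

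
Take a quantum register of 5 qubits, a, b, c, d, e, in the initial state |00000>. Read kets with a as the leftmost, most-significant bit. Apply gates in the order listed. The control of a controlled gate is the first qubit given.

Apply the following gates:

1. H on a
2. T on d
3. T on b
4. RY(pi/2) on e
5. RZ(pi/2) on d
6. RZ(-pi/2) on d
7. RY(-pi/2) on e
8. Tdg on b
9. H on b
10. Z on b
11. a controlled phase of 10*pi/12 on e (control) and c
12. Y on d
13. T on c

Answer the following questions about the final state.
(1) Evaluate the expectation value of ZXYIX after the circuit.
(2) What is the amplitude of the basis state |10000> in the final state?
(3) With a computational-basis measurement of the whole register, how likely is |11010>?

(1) The observable ZXYIX averages to 0. Key observation: steps 3-8 multiply out to the identity, so the circuit reduces to the remaining gates.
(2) The amplitude on |10000> is 0.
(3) Outcome |11010> occurs with probability 1/4.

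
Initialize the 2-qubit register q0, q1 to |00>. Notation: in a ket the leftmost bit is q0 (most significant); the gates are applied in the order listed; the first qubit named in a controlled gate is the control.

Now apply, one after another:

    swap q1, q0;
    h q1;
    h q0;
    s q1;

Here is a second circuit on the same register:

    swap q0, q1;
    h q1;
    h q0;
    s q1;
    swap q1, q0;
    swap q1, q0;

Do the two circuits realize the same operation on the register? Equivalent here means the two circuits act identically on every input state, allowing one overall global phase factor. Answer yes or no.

Yes: on every input state the two circuits agree up to one overall phase factor.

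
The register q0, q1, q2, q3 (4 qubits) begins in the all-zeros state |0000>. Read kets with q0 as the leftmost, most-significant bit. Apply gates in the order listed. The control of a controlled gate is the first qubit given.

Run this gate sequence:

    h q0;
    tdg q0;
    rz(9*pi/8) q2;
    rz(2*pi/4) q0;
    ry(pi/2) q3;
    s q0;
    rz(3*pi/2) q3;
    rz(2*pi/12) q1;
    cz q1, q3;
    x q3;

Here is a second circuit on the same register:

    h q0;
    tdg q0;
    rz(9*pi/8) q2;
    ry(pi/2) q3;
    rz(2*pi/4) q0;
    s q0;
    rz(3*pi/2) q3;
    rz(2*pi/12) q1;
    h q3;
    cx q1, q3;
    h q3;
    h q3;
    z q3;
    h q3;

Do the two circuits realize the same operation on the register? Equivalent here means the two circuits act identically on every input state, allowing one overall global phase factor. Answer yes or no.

Yes: on every input state the two circuits agree up to one overall phase factor.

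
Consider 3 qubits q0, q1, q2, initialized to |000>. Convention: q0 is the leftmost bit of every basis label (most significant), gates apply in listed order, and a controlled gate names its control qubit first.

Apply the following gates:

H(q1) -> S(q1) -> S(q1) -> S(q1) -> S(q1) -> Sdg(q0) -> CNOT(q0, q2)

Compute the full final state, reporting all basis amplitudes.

After the circuit, the state carries amplitude sqrt(2)/2 on |000>, sqrt(2)/2 on |010>, and 0 on every other basis state. Key observation: steps 2-5 multiply out to the identity, so the circuit reduces to the remaining gates.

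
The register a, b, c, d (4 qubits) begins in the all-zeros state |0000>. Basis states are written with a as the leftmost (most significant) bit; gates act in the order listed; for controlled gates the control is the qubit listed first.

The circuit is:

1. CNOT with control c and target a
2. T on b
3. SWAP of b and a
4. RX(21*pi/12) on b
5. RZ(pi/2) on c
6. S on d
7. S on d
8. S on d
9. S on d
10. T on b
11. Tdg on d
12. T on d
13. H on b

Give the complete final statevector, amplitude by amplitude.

After the circuit, the state carries amplitude -sqrt(2)*I*sqrt(2 - sqrt(2))/4 + sqrt(2)*sqrt(sqrt(2) + 2)*exp(3*I*pi/4)/4 on |0000>, sqrt(2)*I*sqrt(2 - sqrt(2))/4 + sqrt(2)*sqrt(sqrt(2) + 2)*exp(3*I*pi/4)/4 on |0100>, and 0 on every other basis state. Key observation: steps 6-9 multiply out to the identity, so the circuit reduces to the remaining gates.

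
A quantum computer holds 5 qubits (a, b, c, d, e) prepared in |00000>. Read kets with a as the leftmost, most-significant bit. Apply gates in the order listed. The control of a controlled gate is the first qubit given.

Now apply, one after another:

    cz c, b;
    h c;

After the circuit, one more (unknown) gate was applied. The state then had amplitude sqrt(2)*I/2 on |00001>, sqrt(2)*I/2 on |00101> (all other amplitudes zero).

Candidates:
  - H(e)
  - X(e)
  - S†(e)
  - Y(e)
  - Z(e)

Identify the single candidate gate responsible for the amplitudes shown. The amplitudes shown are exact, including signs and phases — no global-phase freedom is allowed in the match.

The unique candidate consistent with the amplitudes is Y(e).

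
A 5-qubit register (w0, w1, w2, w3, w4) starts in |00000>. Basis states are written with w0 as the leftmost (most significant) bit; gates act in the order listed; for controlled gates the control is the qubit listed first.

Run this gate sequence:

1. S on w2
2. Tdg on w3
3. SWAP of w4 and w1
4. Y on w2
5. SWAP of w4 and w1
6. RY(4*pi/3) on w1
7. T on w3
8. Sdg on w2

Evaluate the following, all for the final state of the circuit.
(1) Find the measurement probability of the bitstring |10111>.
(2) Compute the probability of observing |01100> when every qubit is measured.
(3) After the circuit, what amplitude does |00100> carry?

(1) A full measurement returns |10111> with probability 0.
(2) The probability of measuring |01100> is 3/4.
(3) The final state's coefficient on |00100> equals -1/2.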